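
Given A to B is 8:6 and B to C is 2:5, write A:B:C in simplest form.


Match B: multiply A:B by 2 → 16:12
Multiply B:C by 6 → 12:30
Combined: 16:12:30
GCD = 2
= 8:6:15

8:6:15


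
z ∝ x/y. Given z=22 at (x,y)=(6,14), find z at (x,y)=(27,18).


z = k·x/y
Solve for k using the known point: k = z·y/x = 22×14/6 = 308/6 ≈ 51.3333
Now evaluate at x=27, y=18:
z = k × 27 / 18 = (308 × 27) / (6 × 18) = 8316/108
= 77.0000

77.0000


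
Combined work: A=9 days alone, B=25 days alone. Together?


Rate of A = 1/9 per day
Rate of B = 1/25 per day
Combined rate = 1/9 + 1/25 = 34/225 ≈ 0.1511 per day
Days = 1 / combined rate = 225/34
≈ 6.62 days

6.62 days


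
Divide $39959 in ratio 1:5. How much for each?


Total parts = 1 + 5 = 6
Part 1: 39959 × 1/6 = 6659.83
Part 2: 39959 × 5/6 = 33299.17
= Part 1: $6659.83, Part 2: $33299.17

Part 1: $6659.83, Part 2: $33299.17


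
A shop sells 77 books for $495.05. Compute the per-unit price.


Unit rate = total / quantity
= 495.05 / 77
= $6.43 per unit

$6.43 per unit


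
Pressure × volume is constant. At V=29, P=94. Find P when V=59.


Inverse proportion: x × y = constant
k = 29 × 94 = 2726
y₂ = k / 59 = 2726 / 59
= 46.20

46.20


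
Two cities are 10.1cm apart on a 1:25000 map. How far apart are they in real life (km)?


Real distance = map distance × scale
= 10.1cm × 25000
= 252500 cm = 2525.0 m
= 2.525 km

2.525 km


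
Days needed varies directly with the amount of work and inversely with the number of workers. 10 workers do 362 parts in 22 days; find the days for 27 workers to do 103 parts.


Days ∝ work / workers, so d₂ = d₁ × (m₁/m₂) × (w₂/w₁)
Workers factor (inverse): 10/27 ≈ 0.3704
Work factor (direct): 103/362 ≈ 0.2845
d₂ = 22 × 10/27 × 103/362 = (22 × 10 × 103) / (27 × 362) = 22660/9774
≈ 2.32 days

2.32 days


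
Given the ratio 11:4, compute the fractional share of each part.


Total parts = 11 + 4 = 15
First part: 11/15 = 11/15
Second part: 4/15 = 4/15
= 11/15 and 4/15

11/15 and 4/15


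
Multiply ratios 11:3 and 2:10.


Compound ratio = (11×2) : (3×10)
= 22:30
GCD = 2
= 11:15

11:15


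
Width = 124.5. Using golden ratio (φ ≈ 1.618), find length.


φ = (1 + √5) / 2 ≈ 1.618
Length = width × φ = 124.5 × 1.618 = 201.441
≈ 201.44

201.44


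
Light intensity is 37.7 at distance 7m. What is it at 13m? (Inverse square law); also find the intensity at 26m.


I₁d₁² = I₂d₂²
I at 13m = 37.7 × (7/13)² = 37.7 × 49/169 = 1847.3/169 ≈ 10.9308
I at 26m = 37.7 × (7/26)² = 37.7 × 49/676 = 1847.3/676 ≈ 2.7327
= 10.9308 and 2.7327

10.9308 and 2.7327


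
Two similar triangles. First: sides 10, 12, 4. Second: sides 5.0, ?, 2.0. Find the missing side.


Scale factor = 5.0/10 = 0.5
Missing side = 12 × 0.5
= 6.0

6.0


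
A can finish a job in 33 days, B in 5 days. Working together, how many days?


Rate of A = 1/33 per day
Rate of B = 1/5 per day
Combined rate = 1/33 + 1/5 = 38/165 ≈ 0.2303 per day
Days = 1 / combined rate = 165/38
≈ 4.34 days

4.34 days


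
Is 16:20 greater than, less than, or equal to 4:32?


16/20 = 0.8000
4/32 = 0.1250
0.8000 > 0.1250, so 16:20 is greater
= greater than

greater than


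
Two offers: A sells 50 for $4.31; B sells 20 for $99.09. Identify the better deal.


Deal A: $4.31/50 = $0.0862/unit
Deal B: $99.09/20 = $4.9545/unit
A is cheaper per unit
= Deal A

Deal A


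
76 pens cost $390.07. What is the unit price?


Unit rate = total / quantity
= 390.07 / 76
= $5.13 per unit

$5.13 per unit


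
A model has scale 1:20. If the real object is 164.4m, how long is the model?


Model size = real / scale
= 164.4 / 20
= 8.2200 m

8.2200 m


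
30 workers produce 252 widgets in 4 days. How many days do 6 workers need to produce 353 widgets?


Days ∝ work / workers, so d₂ = d₁ × (m₁/m₂) × (w₂/w₁)
Workers factor (inverse): 30/6 = 5.0000
Work factor (direct): 353/252 ≈ 1.4008
d₂ = 4 × 30/6 × 353/252 = (4 × 30 × 353) / (6 × 252) = 42360/1512
≈ 28.02 days

28.02 days


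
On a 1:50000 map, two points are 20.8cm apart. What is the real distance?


Real distance = map distance × scale
= 20.8cm × 50000
= 1040000 cm = 10400.0 m
= 10.400 km

10.400 km


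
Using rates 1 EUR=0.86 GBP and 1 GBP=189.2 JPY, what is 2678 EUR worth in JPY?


Step 1: 2678 EUR × 0.86 = 2303.08 GBP
Step 2: 2303.08 GBP × 189.2 = 435742.74 JPY
Implied rate EUR→JPY = 0.86 × 189.2 = 162.7120
= 435742.74 JPY

435742.74 JPY


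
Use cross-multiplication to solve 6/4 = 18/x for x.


Cross multiply: 6 × x = 4 × 18
6x = 72
x = 72 / 6
= 12.00

12.00


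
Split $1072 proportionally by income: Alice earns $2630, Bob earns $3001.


Total income = 2630 + 3001 = $5631
Alice: $1072 × 2630/5631 = $500.69
Bob: $1072 × 3001/5631 = $571.31
= Alice: $500.69, Bob: $571.31

Alice: $500.69, Bob: $571.31


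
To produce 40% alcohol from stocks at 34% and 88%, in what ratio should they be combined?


Let x parts of 34% mix with y parts of 88%.
34x + 88y = 40(x + y)
34x + 88y = 40x + 40y
x(34 - 40) = y(40 - 88)
x/y = (88 - 40)/(40 - 34) = 48/6
Simplify: 8:1
= 8:1

8:1


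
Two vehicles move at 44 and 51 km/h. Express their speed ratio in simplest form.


Ratio = 44:51
GCD = 1
Simplified = 44:51
Time ratio (same distance) = 51:44
Speed ratio = 44:51

44:51


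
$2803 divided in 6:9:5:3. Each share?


Total parts = 6 + 9 + 5 + 3 = 23
Part 1: 2803 × 6/23 = 731.22
Part 2: 2803 × 9/23 = 1096.83
Part 3: 2803 × 5/23 = 609.35
Part 4: 2803 × 3/23 = 365.61
= Part 1: $731.22, Part 2: $1096.83, Part 3: $609.35, Part 4: $365.61

Part 1: $731.22, Part 2: $1096.83, Part 3: $609.35, Part 4: $365.61


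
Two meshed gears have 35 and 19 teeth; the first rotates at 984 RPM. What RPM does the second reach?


Gear ratio = 35:19 = 35:19
RPM_B = RPM_A × (teeth_A / teeth_B)
= 984 × (35/19)
= 1812.6 RPM

1812.6 RPM


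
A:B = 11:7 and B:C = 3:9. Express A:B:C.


Match B: multiply A:B by 3 → 33:21
Multiply B:C by 7 → 21:63
Combined: 33:21:63
GCD = 3
= 11:7:21

11:7:21


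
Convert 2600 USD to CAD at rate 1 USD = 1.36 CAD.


Amount × rate = 2600 × 1.36
= 3536.00 CAD

3536.00 CAD


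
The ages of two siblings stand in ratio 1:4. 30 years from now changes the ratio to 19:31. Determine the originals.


Let A = 1k, B = 4k.
(1k + 30) / (4k + 30) = 19/31
Cross-multiply: 31(1k + 30) = 19(4k + 30)
31k + 930 = 76k + 570
31k - 76k = 570 - 930
-45k = -360
k = -360/-45 = 8
A = 1×8 = 8, B = 4×8 = 32
= A = 8, B = 32

A = 8, B = 32


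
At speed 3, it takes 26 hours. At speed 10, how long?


Inverse proportion: x × y = constant
k = 3 × 26 = 78
y₂ = k / 10 = 78 / 10
= 7.80

7.80


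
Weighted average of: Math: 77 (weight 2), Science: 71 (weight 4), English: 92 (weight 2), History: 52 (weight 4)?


Numerator = 77×2 + 71×4 + 92×2 + 52×4
= 154 + 284 + 184 + 208
= 830
Total weight = 12
Weighted avg = 830/12
= 69.17

69.17


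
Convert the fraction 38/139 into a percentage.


Percentage = (part / whole) × 100
= (38 / 139) × 100
≈ 27.34%

27.34%


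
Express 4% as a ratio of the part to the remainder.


4% means 4 parts out of 100; remainder = 96
Part : remainder = 4:96
GCD = 4
= 1:24

1:24


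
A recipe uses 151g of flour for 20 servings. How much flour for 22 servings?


Direct proportion: y/x = constant
k = 151/20 = 7.5500
y₂ = k × 22 = 151 × 22 / 20 = 3322/20
= 166.10

166.10


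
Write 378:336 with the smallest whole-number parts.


GCD(378, 336) = 42
378/42 : 336/42
= 9:8

9:8


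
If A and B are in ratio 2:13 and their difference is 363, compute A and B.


Let A = 2k, B = 13k.
13k - 2k = 363
11k = 363 → k = 363/11 = 33
A = 2×33 = 66, B = 13×33 = 429
= A = 66, B = 429

A = 66, B = 429


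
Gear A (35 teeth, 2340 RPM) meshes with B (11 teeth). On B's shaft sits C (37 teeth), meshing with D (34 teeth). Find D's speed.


Stage 1: RPM_B = RPM_A × t_A/t_B = 2340 × 35/11 = 81900/11 ≈ 7445.45
B and C share a shaft → RPM_C = RPM_B
Stage 2: RPM_D = RPM_C × t_C/t_D = RPM_A × (t_A×t_C)/(t_B×t_D)
Overall ratio = (35×37)/(11×34) = 1295/374
RPM_D = 2340 × 1295/374 = 3030300/374
≈ 8102.41 RPM

8102.41 RPM


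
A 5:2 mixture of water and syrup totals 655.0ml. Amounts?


Total parts = 5 + 2 = 7
water: 655.0 × 5/7 = 467.9ml
syrup: 655.0 × 2/7 = 187.1ml
= 467.9ml and 187.1ml

467.9ml and 187.1ml


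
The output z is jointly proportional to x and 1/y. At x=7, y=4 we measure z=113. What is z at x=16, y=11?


z = k·x/y
Solve for k using the known point: k = z·y/x = 113×4/7 = 452/7 ≈ 64.5714
Now evaluate at x=16, y=11:
z = k × 16 / 11 = (452 × 16) / (7 × 11) = 7232/77
≈ 93.9221

93.9221


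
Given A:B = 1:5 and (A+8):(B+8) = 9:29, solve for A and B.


Let A = 1k, B = 5k.
(1k + 8) / (5k + 8) = 9/29
Cross-multiply: 29(1k + 8) = 9(5k + 8)
29k + 232 = 45k + 72
29k - 45k = 72 - 232
-16k = -160
k = -160/-16 = 10
A = 1×10 = 10, B = 5×10 = 50
= A = 10, B = 50

A = 10, B = 50


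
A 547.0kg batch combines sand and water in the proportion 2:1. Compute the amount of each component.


Total parts = 2 + 1 = 3
sand: 547.0 × 2/3 = 364.7kg
water: 547.0 × 1/3 = 182.3kg
= 364.7kg and 182.3kg

364.7kg and 182.3kg


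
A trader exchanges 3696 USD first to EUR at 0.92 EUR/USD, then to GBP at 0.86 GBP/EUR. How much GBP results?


Step 1: 3696 USD × 0.92 = 3400.32 EUR
Step 2: 3400.32 EUR × 0.86 = 2924.28 GBP
Implied rate USD→GBP = 0.92 × 0.86 = 0.7912
= 2924.28 GBP

2924.28 GBP


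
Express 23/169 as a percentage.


Percentage = (part / whole) × 100
= (23 / 169) × 100
≈ 13.61%

13.61%


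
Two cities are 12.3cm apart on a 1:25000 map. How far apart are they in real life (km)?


Real distance = map distance × scale
= 12.3cm × 25000
= 307500 cm = 3075.0 m
= 3.075 km

3.075 km


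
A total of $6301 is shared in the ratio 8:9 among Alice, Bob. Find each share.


Total parts = 8 + 9 = 17
Alice: 6301 × 8/17 = 2965.18
Bob: 6301 × 9/17 = 3335.82
= Alice: $2965.18, Bob: $3335.82

Alice: $2965.18, Bob: $3335.82


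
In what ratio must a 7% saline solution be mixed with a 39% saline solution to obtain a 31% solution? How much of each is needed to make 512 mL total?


Let x parts of 7% mix with y parts of 39%.
7x + 39y = 31(x + y)
7x + 39y = 31x + 31y
x(7 - 31) = y(31 - 39)
x/y = (39 - 31)/(31 - 7) = 8/24
Simplify: 1:3
Total parts = 4; one part = 512/4 = 128.00 mL
7% solution: 1×128.00 = 128.00 mL
39% solution: 3×128.00 = 384.00 mL
= ratio 1:3; 128.00 mL and 384.00 mL

ratio 1:3; 128.00 mL and 384.00 mL


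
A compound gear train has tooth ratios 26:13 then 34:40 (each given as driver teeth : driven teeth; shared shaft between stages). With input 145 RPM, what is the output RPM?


Stage 1: RPM_B = RPM_A × t_A/t_B = 145 × 26/13 = 3770/13 = 290.00
B and C share a shaft → RPM_C = RPM_B
Stage 2: RPM_D = RPM_C × t_C/t_D = RPM_A × (t_A×t_C)/(t_B×t_D)
Overall ratio = (26×34)/(13×40) = 884/520
RPM_D = 145 × 884/520 = 128180/520
= 246.50 RPM

246.50 RPM


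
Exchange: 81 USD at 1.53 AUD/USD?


Amount × rate = 81 × 1.53
= 123.93 AUD

123.93 AUD


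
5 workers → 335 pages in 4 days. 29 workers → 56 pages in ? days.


Days ∝ work / workers, so d₂ = d₁ × (m₁/m₂) × (w₂/w₁)
Workers factor (inverse): 5/29 ≈ 0.1724
Work factor (direct): 56/335 ≈ 0.1672
d₂ = 4 × 5/29 × 56/335 = (4 × 5 × 56) / (29 × 335) = 1120/9715
≈ 0.12 days

0.12 days


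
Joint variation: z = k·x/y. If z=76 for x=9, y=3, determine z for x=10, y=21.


z = k·x/y
Solve for k using the known point: k = z·y/x = 76×3/9 = 228/9 ≈ 25.3333
Now evaluate at x=10, y=21:
z = k × 10 / 21 = (228 × 10) / (9 × 21) = 2280/189
≈ 12.0635

12.0635


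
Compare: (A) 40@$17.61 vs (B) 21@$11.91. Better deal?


Deal A: $17.61/40 = $0.4403/unit
Deal B: $11.91/21 = $0.5671/unit
A is cheaper per unit
= Deal A

Deal A


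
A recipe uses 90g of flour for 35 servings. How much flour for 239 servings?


Direct proportion: y/x = constant
k = 90/35 ≈ 2.5714
y₂ = k × 239 = 90 × 239 / 35 = 21510/35
≈ 614.57

614.57


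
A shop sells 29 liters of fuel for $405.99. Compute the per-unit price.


Unit rate = total / quantity
= 405.99 / 29
= $14.00 per unit

$14.00 per unit


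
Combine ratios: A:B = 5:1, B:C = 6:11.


Match B: multiply A:B by 6 → 30:6
Multiply B:C by 1 → 6:11
Combined: 30:6:11
GCD = 1
= 30:6:11

30:6:11


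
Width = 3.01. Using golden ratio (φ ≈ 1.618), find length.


φ = (1 + √5) / 2 ≈ 1.618
Length = width × φ = 3.01 × 1.618 = 4.87018
≈ 4.87

4.87


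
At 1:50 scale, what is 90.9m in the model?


Model size = real / scale
= 90.9 / 50
= 1.8180 m

1.8180 m


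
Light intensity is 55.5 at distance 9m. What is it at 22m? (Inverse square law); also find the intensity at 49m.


I₁d₁² = I₂d₂²
I at 22m = 55.5 × (9/22)² = 55.5 × 81/484 = 4495.5/484 ≈ 9.2882
I at 49m = 55.5 × (9/49)² = 55.5 × 81/2401 = 4495.5/2401 ≈ 1.8723
= 9.2882 and 1.8723

9.2882 and 1.8723


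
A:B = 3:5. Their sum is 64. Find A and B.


Let A = 3k, B = 5k.
3k + 5k = 64
8k = 64 → k = 64/8 = 8
A = 3×8 = 24, B = 5×8 = 40
= A = 24, B = 40

A = 24, B = 40


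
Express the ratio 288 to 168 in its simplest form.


GCD(288, 168) = 24
288/24 : 168/24
= 12:7

12:7


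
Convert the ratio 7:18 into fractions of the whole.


Total parts = 7 + 18 = 25
First part: 7/25 = 7/25
Second part: 18/25 = 18/25
= 7/25 and 18/25

7/25 and 18/25


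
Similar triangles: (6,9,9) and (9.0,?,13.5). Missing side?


Scale factor = 9.0/6 = 1.5
Missing side = 9 × 1.5
= 13.5

13.5


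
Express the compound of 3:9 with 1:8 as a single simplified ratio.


Compound ratio = (3×1) : (9×8)
= 3:72
GCD = 3
= 1:24

1:24


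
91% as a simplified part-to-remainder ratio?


91% means 91 parts out of 100; remainder = 9
Part : remainder = 91:9
GCD = 1
= 91:9

91:9


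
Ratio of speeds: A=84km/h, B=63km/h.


Ratio = 84:63
GCD = 21
Simplified = 4:3
Time ratio (same distance) = 3:4
Speed ratio = 4:3

4:3


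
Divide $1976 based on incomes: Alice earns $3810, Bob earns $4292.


Total income = 3810 + 4292 = $8102
Alice: $1976 × 3810/8102 = $929.22
Bob: $1976 × 4292/8102 = $1046.78
= Alice: $929.22, Bob: $1046.78

Alice: $929.22, Bob: $1046.78


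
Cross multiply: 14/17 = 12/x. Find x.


Cross multiply: 14 × x = 17 × 12
14x = 204
x = 204 / 14
= 14.57

14.57


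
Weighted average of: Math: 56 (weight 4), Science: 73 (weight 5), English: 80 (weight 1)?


Numerator = 56×4 + 73×5 + 80×1
= 224 + 365 + 80
= 669
Total weight = 10
Weighted avg = 669/10
= 66.90

66.90


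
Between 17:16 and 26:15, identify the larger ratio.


17/16 = 1.0625
26/15 = 1.7333
1.0625 < 1.7333, so 17:16 is less
= 26:15

26:15


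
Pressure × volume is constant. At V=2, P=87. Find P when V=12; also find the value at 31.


Inverse proportion: x × y = constant
k = 2 × 87 = 174
At x=12: k/12 = 14.50
At x=31: k/31 = 5.61
= 14.50 and 5.61

14.50 and 5.61


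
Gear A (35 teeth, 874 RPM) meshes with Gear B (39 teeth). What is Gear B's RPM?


Gear ratio = 35:39 = 35:39
RPM_B = RPM_A × (teeth_A / teeth_B)
= 874 × (35/39)
= 784.4 RPM

784.4 RPM


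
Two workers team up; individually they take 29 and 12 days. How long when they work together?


Rate of A = 1/29 per day
Rate of B = 1/12 per day
Combined rate = 1/29 + 1/12 = 41/348 ≈ 0.1178 per day
Days = 1 / combined rate = 348/41
≈ 8.49 days

8.49 days


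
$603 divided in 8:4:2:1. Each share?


Total parts = 8 + 4 + 2 + 1 = 15
Part 1: 603 × 8/15 = 321.60
Part 2: 603 × 4/15 = 160.80
Part 3: 603 × 2/15 = 80.40
Part 4: 603 × 1/15 = 40.20
= Part 1: $321.60, Part 2: $160.80, Part 3: $80.40, Part 4: $40.20

Part 1: $321.60, Part 2: $160.80, Part 3: $80.40, Part 4: $40.20


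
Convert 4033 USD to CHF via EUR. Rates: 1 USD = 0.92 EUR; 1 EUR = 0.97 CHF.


Step 1: 4033 USD × 0.92 = 3710.36 EUR
Step 2: 3710.36 EUR × 0.97 = 3599.05 CHF
Implied rate USD→CHF = 0.92 × 0.97 = 0.8924
= 3599.05 CHF

3599.05 CHF


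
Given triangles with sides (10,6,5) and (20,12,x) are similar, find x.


Scale factor = 20/10 = 2
Missing side = 5 × 2
= 10.0

10.0


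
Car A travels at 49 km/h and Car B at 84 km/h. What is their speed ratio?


Ratio = 49:84
GCD = 7
Simplified = 7:12
Time ratio (same distance) = 12:7
Speed ratio = 7:12

7:12


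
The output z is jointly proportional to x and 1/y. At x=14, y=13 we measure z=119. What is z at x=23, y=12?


z = k·x/y
Solve for k using the known point: k = z·y/x = 119×13/14 = 1547/14 = 110.5000
Now evaluate at x=23, y=12:
z = k × 23 / 12 = (1547 × 23) / (14 × 12) = 35581/168
≈ 211.7917

211.7917


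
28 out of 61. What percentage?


Percentage = (part / whole) × 100
= (28 / 61) × 100
≈ 45.90%

45.90%


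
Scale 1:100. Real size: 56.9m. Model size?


Model size = real / scale
= 56.9 / 100
= 0.5690 m

0.5690 m


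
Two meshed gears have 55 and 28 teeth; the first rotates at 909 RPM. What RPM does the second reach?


Gear ratio = 55:28 = 55:28
RPM_B = RPM_A × (teeth_A / teeth_B)
= 909 × (55/28)
= 1785.5 RPM

1785.5 RPM


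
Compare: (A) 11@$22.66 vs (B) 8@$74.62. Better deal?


Deal A: $22.66/11 = $2.0600/unit
Deal B: $74.62/8 = $9.3275/unit
A is cheaper per unit
= Deal A

Deal A


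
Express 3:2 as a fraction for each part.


Total parts = 3 + 2 = 5
First part: 3/5 = 3/5
Second part: 2/5 = 2/5
= 3/5 and 2/5

3/5 and 2/5


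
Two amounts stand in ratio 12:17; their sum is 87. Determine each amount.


Let A = 12k, B = 17k.
12k + 17k = 87
29k = 87 → k = 87/29 = 3
A = 12×3 = 36, B = 17×3 = 51
= A = 36, B = 51

A = 36, B = 51


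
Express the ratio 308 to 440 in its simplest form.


GCD(308, 440) = 44
308/44 : 440/44
= 7:10

7:10


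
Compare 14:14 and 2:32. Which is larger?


14/14 = 1.0000
2/32 = 0.0625
1.0000 > 0.0625, so 14:14 is greater
= 14:14

14:14


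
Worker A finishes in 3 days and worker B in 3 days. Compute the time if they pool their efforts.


Rate of A = 1/3 per day
Rate of B = 1/3 per day
Combined rate = 1/3 + 1/3 = 6/9 ≈ 0.6667 per day
Days = 1 / combined rate = 9/6
= 1.50 days

1.50 days


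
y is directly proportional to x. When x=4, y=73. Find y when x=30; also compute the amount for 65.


Direct proportion: y/x = constant
k = 73/4 = 18.2500
y at x=30: k × 30 = 73 × 30 / 4 = 2190/4 = 547.50
y at x=65: k × 65 = 73 × 65 / 4 = 4745/4 = 1186.25
= 547.50 and 1186.25

547.50 and 1186.25


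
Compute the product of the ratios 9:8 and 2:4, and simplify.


Compound ratio = (9×2) : (8×4)
= 18:32
GCD = 2
= 9:16

9:16


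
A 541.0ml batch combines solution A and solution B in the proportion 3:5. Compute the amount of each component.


Total parts = 3 + 5 = 8
solution A: 541.0 × 3/8 = 202.9ml
solution B: 541.0 × 5/8 = 338.1ml
= 202.9ml and 338.1ml

202.9ml and 338.1ml


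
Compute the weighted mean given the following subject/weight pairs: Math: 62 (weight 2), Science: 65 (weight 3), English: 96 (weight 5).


Numerator = 62×2 + 65×3 + 96×5
= 124 + 195 + 480
= 799
Total weight = 10
Weighted avg = 799/10
= 79.90

79.90


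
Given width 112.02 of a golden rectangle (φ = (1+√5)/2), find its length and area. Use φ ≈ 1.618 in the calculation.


φ = (1 + √5) / 2 ≈ 1.618
Length = width × φ = 112.02 × 1.618 = 181.24836
≈ 181.25
Area = width × length = 112.02 × 181.24836 = 20303.4412872 ≈ 20303.44
= Length: 181.25, Area: 20303.44

Length: 181.25, Area: 20303.44


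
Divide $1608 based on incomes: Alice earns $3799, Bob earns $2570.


Total income = 3799 + 2570 = $6369
Alice: $1608 × 3799/6369 = $959.14
Bob: $1608 × 2570/6369 = $648.86
= Alice: $959.14, Bob: $648.86

Alice: $959.14, Bob: $648.86


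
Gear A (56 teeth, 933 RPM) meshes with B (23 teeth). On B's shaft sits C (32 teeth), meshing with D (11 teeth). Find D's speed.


Stage 1: RPM_B = RPM_A × t_A/t_B = 933 × 56/23 = 52248/23 ≈ 2271.65
B and C share a shaft → RPM_C = RPM_B
Stage 2: RPM_D = RPM_C × t_C/t_D = RPM_A × (t_A×t_C)/(t_B×t_D)
Overall ratio = (56×32)/(23×11) = 1792/253
RPM_D = 933 × 1792/253 = 1671936/253
≈ 6608.44 RPM

6608.44 RPM


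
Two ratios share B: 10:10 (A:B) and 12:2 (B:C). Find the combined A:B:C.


Match B: multiply A:B by 12 → 120:120
Multiply B:C by 10 → 120:20
Combined: 120:120:20
GCD = 20
= 6:6:1

6:6:1


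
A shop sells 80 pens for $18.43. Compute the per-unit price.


Unit rate = total / quantity
= 18.43 / 80
= $0.23 per unit

$0.23 per unit


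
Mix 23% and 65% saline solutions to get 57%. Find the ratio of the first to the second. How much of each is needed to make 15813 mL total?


Let x parts of 23% mix with y parts of 65%.
23x + 65y = 57(x + y)
23x + 65y = 57x + 57y
x(23 - 57) = y(57 - 65)
x/y = (65 - 57)/(57 - 23) = 8/34
Simplify: 4:17
Total parts = 21; one part = 15813/21 = 753.00 mL
23% solution: 4×753.00 = 3012.00 mL
65% solution: 17×753.00 = 12801.00 mL
= ratio 4:17; 3012.00 mL and 12801.00 mL

ratio 4:17; 3012.00 mL and 12801.00 mL


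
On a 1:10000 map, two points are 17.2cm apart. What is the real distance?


Real distance = map distance × scale
= 17.2cm × 10000
= 172000 cm = 1720.0 m
= 1.720 km

1.720 km


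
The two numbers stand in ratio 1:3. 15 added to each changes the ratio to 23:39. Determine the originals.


Let A = 1k, B = 3k.
(1k + 15) / (3k + 15) = 23/39
Cross-multiply: 39(1k + 15) = 23(3k + 15)
39k + 585 = 69k + 345
39k - 69k = 345 - 585
-30k = -240
k = -240/-30 = 8
A = 1×8 = 8, B = 3×8 = 24
= A = 8, B = 24

A = 8, B = 24


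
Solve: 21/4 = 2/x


Cross multiply: 21 × x = 4 × 2
21x = 8
x = 8 / 21
= 0.38

0.38


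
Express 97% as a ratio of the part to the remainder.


97% means 97 parts out of 100; remainder = 3
Part : remainder = 97:3
GCD = 1
= 97:3

97:3


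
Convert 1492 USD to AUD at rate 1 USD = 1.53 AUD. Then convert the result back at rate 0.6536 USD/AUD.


Amount × rate = 1492 × 1.53 = 2282.76 AUD
Round-trip: 2282.76 × 0.6536 = 1492.01 USD
= 2282.76 AUD, then 1492.01 USD

2282.76 AUD, then 1492.01 USD


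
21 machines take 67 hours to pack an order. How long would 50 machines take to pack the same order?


Inverse proportion: x × y = constant
k = 21 × 67 = 1407
y₂ = k / 50 = 1407 / 50
= 28.14

28.14


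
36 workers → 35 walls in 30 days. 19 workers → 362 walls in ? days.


Days ∝ work / workers, so d₂ = d₁ × (m₁/m₂) × (w₂/w₁)
Workers factor (inverse): 36/19 ≈ 1.8947
Work factor (direct): 362/35 ≈ 10.3429
d₂ = 30 × 36/19 × 362/35 = (30 × 36 × 362) / (19 × 35) = 390960/665
≈ 587.91 days

587.91 days


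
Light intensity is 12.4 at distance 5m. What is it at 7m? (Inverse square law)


I₁d₁² = I₂d₂²
I₂ = I₁ × (d₁/d₂)²
= 12.4 × (5/7)²
= 12.4 × 25/49
= 310/49
≈ 6.3265

6.3265


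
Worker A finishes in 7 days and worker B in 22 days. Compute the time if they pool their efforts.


Rate of A = 1/7 per day
Rate of B = 1/22 per day
Combined rate = 1/7 + 1/22 = 29/154 ≈ 0.1883 per day
Days = 1 / combined rate = 154/29
≈ 5.31 days

5.31 days


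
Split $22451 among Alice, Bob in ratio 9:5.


Total parts = 9 + 5 = 14
Alice: 22451 × 9/14 = 14432.79
Bob: 22451 × 5/14 = 8018.21
= Alice: $14432.79, Bob: $8018.21

Alice: $14432.79, Bob: $8018.21


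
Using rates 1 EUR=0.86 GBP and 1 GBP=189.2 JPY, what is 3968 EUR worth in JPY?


Step 1: 3968 EUR × 0.86 = 3412.48 GBP
Step 2: 3412.48 GBP × 189.2 = 645641.22 JPY
Implied rate EUR→JPY = 0.86 × 189.2 = 162.7120
= 645641.22 JPY

645641.22 JPY


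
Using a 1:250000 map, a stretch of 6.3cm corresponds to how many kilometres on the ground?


Real distance = map distance × scale
= 6.3cm × 250000
= 1575000 cm = 15750.0 m
= 15.750 km

15.750 km


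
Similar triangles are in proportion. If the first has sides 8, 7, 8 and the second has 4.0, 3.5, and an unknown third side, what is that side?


Scale factor = 4.0/8 = 0.5
Missing side = 8 × 0.5
= 4.0

4.0


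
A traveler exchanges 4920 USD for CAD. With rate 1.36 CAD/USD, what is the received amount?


Amount × rate = 4920 × 1.36
= 6691.20 CAD

6691.20 CAD


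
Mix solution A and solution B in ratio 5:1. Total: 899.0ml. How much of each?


Total parts = 5 + 1 = 6
solution A: 899.0 × 5/6 = 749.2ml
solution B: 899.0 × 1/6 = 149.8ml
= 749.2ml and 149.8ml

749.2ml and 149.8ml


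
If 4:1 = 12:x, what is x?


Cross multiply: 4 × x = 1 × 12
4x = 12
x = 12 / 4
= 3.00

3.00


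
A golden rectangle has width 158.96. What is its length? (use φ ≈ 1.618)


φ = (1 + √5) / 2 ≈ 1.618
Length = width × φ = 158.96 × 1.618 = 257.19728
≈ 257.20

257.20


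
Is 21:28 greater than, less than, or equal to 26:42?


21/28 = 0.7500
26/42 = 0.6190
0.7500 > 0.6190, so 21:28 is greater
= greater than

greater than


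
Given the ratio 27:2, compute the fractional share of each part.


Total parts = 27 + 2 = 29
First part: 27/29 = 27/29
Second part: 2/29 = 2/29
= 27/29 and 2/29

27/29 and 2/29


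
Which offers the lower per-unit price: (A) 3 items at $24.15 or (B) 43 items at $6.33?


Deal A: $24.15/3 = $8.0500/unit
Deal B: $6.33/43 = $0.1472/unit
B is cheaper per unit
= Deal B

Deal B


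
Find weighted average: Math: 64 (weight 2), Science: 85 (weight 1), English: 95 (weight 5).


Numerator = 64×2 + 85×1 + 95×5
= 128 + 85 + 475
= 688
Total weight = 8
Weighted avg = 688/8
= 86.00

86.00


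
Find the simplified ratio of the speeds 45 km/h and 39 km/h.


Ratio = 45:39
GCD = 3
Simplified = 15:13
Time ratio (same distance) = 13:15
Speed ratio = 15:13

15:13


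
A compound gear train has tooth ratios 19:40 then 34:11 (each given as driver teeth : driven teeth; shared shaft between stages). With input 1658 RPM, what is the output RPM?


Stage 1: RPM_B = RPM_A × t_A/t_B = 1658 × 19/40 = 31502/40 = 787.55
B and C share a shaft → RPM_C = RPM_B
Stage 2: RPM_D = RPM_C × t_C/t_D = RPM_A × (t_A×t_C)/(t_B×t_D)
Overall ratio = (19×34)/(40×11) = 646/440
RPM_D = 1658 × 646/440 = 1071068/440
≈ 2434.25 RPM

2434.25 RPM


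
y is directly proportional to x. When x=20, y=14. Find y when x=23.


Direct proportion: y/x = constant
k = 14/20 = 0.7000
y₂ = k × 23 = 14 × 23 / 20 = 322/20
= 16.10

16.10


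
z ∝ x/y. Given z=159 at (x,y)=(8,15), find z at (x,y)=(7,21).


z = k·x/y
Solve for k using the known point: k = z·y/x = 159×15/8 = 2385/8 = 298.1250
Now evaluate at x=7, y=21:
z = k × 7 / 21 = (2385 × 7) / (8 × 21) = 16695/168
= 99.3750

99.3750


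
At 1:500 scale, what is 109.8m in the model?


Model size = real / scale
= 109.8 / 500
= 0.2196 m

0.2196 m


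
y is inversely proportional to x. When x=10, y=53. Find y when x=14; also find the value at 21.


Inverse proportion: x × y = constant
k = 10 × 53 = 530
At x=14: k/14 = 37.86
At x=21: k/21 = 25.24
= 37.86 and 25.24

37.86 and 25.24


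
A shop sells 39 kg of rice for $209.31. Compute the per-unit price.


Unit rate = total / quantity
= 209.31 / 39
= $5.37 per unit

$5.37 per unit


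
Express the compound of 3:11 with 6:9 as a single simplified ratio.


Compound ratio = (3×6) : (11×9)
= 18:99
GCD = 9
= 2:11

2:11


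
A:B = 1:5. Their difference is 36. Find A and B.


Let A = 1k, B = 5k.
5k - 1k = 36
4k = 36 → k = 36/4 = 9
A = 1×9 = 9, B = 5×9 = 45
= A = 9, B = 45

A = 9, B = 45


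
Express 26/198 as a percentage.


Percentage = (part / whole) × 100
= (26 / 198) × 100
≈ 13.13%

13.13%


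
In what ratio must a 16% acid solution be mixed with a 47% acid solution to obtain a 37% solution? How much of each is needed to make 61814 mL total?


Let x parts of 16% mix with y parts of 47%.
16x + 47y = 37(x + y)
16x + 47y = 37x + 37y
x(16 - 37) = y(37 - 47)
x/y = (47 - 37)/(37 - 16) = 10/21
Simplify: 10:21
Total parts = 31; one part = 61814/31 = 1994.00 mL
16% solution: 10×1994.00 = 19940.00 mL
47% solution: 21×1994.00 = 41874.00 mL
= ratio 10:21; 19940.00 mL and 41874.00 mL

ratio 10:21; 19940.00 mL and 41874.00 mL


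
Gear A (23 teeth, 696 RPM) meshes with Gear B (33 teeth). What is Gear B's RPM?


Gear ratio = 23:33 = 23:33
RPM_B = RPM_A × (teeth_A / teeth_B)
= 696 × (23/33)
= 485.1 RPM

485.1 RPM


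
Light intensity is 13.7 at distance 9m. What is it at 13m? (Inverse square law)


I₁d₁² = I₂d₂²
I₂ = I₁ × (d₁/d₂)²
= 13.7 × (9/13)²
= 13.7 × 81/169
= 1109.7/169
≈ 6.5663

6.5663


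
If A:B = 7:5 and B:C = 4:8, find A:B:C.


Match B: multiply A:B by 4 → 28:20
Multiply B:C by 5 → 20:40
Combined: 28:20:40
GCD = 4
= 7:5:10

7:5:10


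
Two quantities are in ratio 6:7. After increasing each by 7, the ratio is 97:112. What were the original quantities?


Let A = 6k, B = 7k.
(6k + 7) / (7k + 7) = 97/112
Cross-multiply: 112(6k + 7) = 97(7k + 7)
672k + 784 = 679k + 679
672k - 679k = 679 - 784
-7k = -105
k = -105/-7 = 15
A = 6×15 = 90, B = 7×15 = 105
= A = 90, B = 105

A = 90, B = 105


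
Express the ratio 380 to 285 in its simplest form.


GCD(380, 285) = 95
380/95 : 285/95
= 4:3

4:3


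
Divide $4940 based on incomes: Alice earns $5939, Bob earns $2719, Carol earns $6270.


Total income = 5939 + 2719 + 6270 = $14928
Alice: $4940 × 5939/14928 = $1965.34
Bob: $4940 × 2719/14928 = $899.78
Carol: $4940 × 6270/14928 = $2074.88
= Alice: $1965.34, Bob: $899.78, Carol: $2074.88

Alice: $1965.34, Bob: $899.78, Carol: $2074.88


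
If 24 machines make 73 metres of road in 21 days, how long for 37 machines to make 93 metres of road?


Days ∝ work / workers, so d₂ = d₁ × (m₁/m₂) × (w₂/w₁)
Workers factor (inverse): 24/37 ≈ 0.6486
Work factor (direct): 93/73 ≈ 1.2740
d₂ = 21 × 24/37 × 93/73 = (21 × 24 × 93) / (37 × 73) = 46872/2701
≈ 17.35 days

17.35 days


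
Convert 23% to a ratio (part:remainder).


23% means 23 parts out of 100; remainder = 77
Part : remainder = 23:77
GCD = 1
= 23:77

23:77


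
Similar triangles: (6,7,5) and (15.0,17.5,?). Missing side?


Scale factor = 15.0/6 = 2.5
Missing side = 5 × 2.5
= 12.5

12.5


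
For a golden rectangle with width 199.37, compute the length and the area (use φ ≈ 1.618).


φ = (1 + √5) / 2 ≈ 1.618
Length = width × φ = 199.37 × 1.618 = 322.58066
≈ 322.58
Area = width × length = 199.37 × 322.58066 = 64312.9061842 ≈ 64312.91
= Length: 322.58, Area: 64312.91

Length: 322.58, Area: 64312.91


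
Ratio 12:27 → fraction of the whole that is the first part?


Total parts = 12 + 27 = 39
First part: 12/39 = 4/13
= 4/13

4/13


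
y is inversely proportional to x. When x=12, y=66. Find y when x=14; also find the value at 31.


Inverse proportion: x × y = constant
k = 12 × 66 = 792
At x=14: k/14 = 56.57
At x=31: k/31 = 25.55
= 56.57 and 25.55

56.57 and 25.55


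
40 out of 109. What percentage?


Percentage = (part / whole) × 100
= (40 / 109) × 100
≈ 36.70%

36.70%


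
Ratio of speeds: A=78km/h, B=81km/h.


Ratio = 78:81
GCD = 3
Simplified = 26:27
Time ratio (same distance) = 27:26
Speed ratio = 26:27

26:27


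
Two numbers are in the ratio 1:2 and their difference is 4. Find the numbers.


Let A = 1k, B = 2k.
2k - 1k = 4
1k = 4 → k = 4/1 = 4
A = 1×4 = 4, B = 2×4 = 8
= A = 4, B = 8

A = 4, B = 8


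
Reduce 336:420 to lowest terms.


GCD(336, 420) = 84
336/84 : 420/84
= 4:5

4:5


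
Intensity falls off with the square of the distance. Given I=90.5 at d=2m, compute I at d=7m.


I₁d₁² = I₂d₂²
I₂ = I₁ × (d₁/d₂)²
= 90.5 × (2/7)²
= 90.5 × 4/49
= 362/49
≈ 7.3878

7.3878


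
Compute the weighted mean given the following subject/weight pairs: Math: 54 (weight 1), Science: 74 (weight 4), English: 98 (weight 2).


Numerator = 54×1 + 74×4 + 98×2
= 54 + 296 + 196
= 546
Total weight = 7
Weighted avg = 546/7
= 78.00

78.00


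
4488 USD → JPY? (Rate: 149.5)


Amount × rate = 4488 × 149.5
= 670956.00 JPY

670956.00 JPY


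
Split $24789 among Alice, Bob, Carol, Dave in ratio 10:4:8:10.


Total parts = 10 + 4 + 8 + 10 = 32
Alice: 24789 × 10/32 = 7746.56
Bob: 24789 × 4/32 = 3098.63
Carol: 24789 × 8/32 = 6197.25
Dave: 24789 × 10/32 = 7746.56
= Alice: $7746.56, Bob: $3098.63, Carol: $6197.25, Dave: $7746.56

Alice: $7746.56, Bob: $3098.63, Carol: $6197.25, Dave: $7746.56


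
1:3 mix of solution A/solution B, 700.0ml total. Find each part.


Total parts = 1 + 3 = 4
solution A: 700.0 × 1/4 = 175.0ml
solution B: 700.0 × 3/4 = 525.0ml
= 175.0ml and 525.0ml

175.0ml and 525.0ml


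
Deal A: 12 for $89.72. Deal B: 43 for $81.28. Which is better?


Deal A: $89.72/12 = $7.4767/unit
Deal B: $81.28/43 = $1.8902/unit
B is cheaper per unit
= Deal B

Deal B


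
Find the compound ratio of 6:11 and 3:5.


Compound ratio = (6×3) : (11×5)
= 18:55
GCD = 1
= 18:55

18:55


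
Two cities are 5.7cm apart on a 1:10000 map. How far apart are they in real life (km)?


Real distance = map distance × scale
= 5.7cm × 10000
= 57000 cm = 570.0 m
= 0.570 km

0.570 km


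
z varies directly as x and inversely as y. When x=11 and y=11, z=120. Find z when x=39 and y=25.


z = k·x/y
Solve for k using the known point: k = z·y/x = 120×11/11 = 1320/11 = 120.0000
Now evaluate at x=39, y=25:
z = k × 39 / 25 = (1320 × 39) / (11 × 25) = 51480/275
= 187.2000

187.2000


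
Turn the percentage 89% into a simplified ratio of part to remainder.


89% means 89 parts out of 100; remainder = 11
Part : remainder = 89:11
GCD = 1
= 89:11

89:11


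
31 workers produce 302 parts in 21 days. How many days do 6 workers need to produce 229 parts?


Days ∝ work / workers, so d₂ = d₁ × (m₁/m₂) × (w₂/w₁)
Workers factor (inverse): 31/6 ≈ 5.1667
Work factor (direct): 229/302 ≈ 0.7583
d₂ = 21 × 31/6 × 229/302 = (21 × 31 × 229) / (6 × 302) = 149079/1812
≈ 82.27 days

82.27 days


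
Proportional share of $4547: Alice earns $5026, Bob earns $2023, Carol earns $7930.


Total income = 5026 + 2023 + 7930 = $14979
Alice: $4547 × 5026/14979 = $1525.68
Bob: $4547 × 2023/14979 = $614.10
Carol: $4547 × 7930/14979 = $2407.22
= Alice: $1525.68, Bob: $614.10, Carol: $2407.22

Alice: $1525.68, Bob: $614.10, Carol: $2407.22


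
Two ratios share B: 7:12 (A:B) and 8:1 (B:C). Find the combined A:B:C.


Match B: multiply A:B by 8 → 56:96
Multiply B:C by 12 → 96:12
Combined: 56:96:12
GCD = 4
= 14:24:3

14:24:3


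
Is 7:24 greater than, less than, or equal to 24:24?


7/24 = 0.2917
24/24 = 1.0000
0.2917 < 1.0000, so 7:24 is less
= less than

less than


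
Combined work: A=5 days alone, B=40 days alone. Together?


Rate of A = 1/5 per day
Rate of B = 1/40 per day
Combined rate = 1/5 + 1/40 = 45/200 = 0.2250 per day
Days = 1 / combined rate = 200/45
≈ 4.44 days

4.44 days


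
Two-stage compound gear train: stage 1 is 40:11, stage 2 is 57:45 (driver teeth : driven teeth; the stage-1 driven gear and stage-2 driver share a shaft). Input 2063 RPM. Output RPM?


Stage 1: RPM_B = RPM_A × t_A/t_B = 2063 × 40/11 = 82520/11 ≈ 7501.82
B and C share a shaft → RPM_C = RPM_B
Stage 2: RPM_D = RPM_C × t_C/t_D = RPM_A × (t_A×t_C)/(t_B×t_D)
Overall ratio = (40×57)/(11×45) = 2280/495
RPM_D = 2063 × 2280/495 = 4703640/495
≈ 9502.30 RPM

9502.30 RPM


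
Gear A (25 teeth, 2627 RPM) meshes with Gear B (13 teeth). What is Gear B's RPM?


Gear ratio = 25:13 = 25:13
RPM_B = RPM_A × (teeth_A / teeth_B)
= 2627 × (25/13)
= 5051.9 RPM

5051.9 RPM


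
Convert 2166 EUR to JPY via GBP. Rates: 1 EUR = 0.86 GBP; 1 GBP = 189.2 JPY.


Step 1: 2166 EUR × 0.86 = 1862.76 GBP
Step 2: 1862.76 GBP × 189.2 = 352434.19 JPY
Implied rate EUR→JPY = 0.86 × 189.2 = 162.7120
= 352434.19 JPY

352434.19 JPY


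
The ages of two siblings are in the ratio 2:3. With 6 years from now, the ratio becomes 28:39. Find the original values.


Let A = 2k, B = 3k.
(2k + 6) / (3k + 6) = 28/39
Cross-multiply: 39(2k + 6) = 28(3k + 6)
78k + 234 = 84k + 168
78k - 84k = 168 - 234
-6k = -66
k = -66/-6 = 11
A = 2×11 = 22, B = 3×11 = 33
= A = 22, B = 33

A = 22, B = 33


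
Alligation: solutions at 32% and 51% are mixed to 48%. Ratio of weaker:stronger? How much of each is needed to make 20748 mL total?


Let x parts of 32% mix with y parts of 51%.
32x + 51y = 48(x + y)
32x + 51y = 48x + 48y
x(32 - 48) = y(48 - 51)
x/y = (51 - 48)/(48 - 32) = 3/16
Simplify: 3:16
Total parts = 19; one part = 20748/19 = 1092.00 mL
32% solution: 3×1092.00 = 3276.00 mL
51% solution: 16×1092.00 = 17472.00 mL
= ratio 3:16; 3276.00 mL and 17472.00 mL

ratio 3:16; 3276.00 mL and 17472.00 mL


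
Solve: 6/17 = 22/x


Cross multiply: 6 × x = 17 × 22
6x = 374
x = 374 / 6
= 62.33

62.33


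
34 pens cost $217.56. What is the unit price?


Unit rate = total / quantity
= 217.56 / 34
= $6.40 per unit

$6.40 per unit


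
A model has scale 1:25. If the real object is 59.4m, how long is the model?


Model size = real / scale
= 59.4 / 25
= 2.3760 m

2.3760 m


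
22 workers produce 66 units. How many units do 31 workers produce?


Direct proportion: y/x = constant
k = 66/22 = 3.0000
y₂ = k × 31 = 66 × 31 / 22 = 2046/22
= 93.00

93.00


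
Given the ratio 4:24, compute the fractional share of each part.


Total parts = 4 + 24 = 28
First part: 4/28 = 1/7
Second part: 24/28 = 6/7
= 1/7 and 6/7

1/7 and 6/7


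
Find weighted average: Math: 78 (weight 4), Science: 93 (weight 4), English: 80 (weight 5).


Numerator = 78×4 + 93×4 + 80×5
= 312 + 372 + 400
= 1084
Total weight = 13
Weighted avg = 1084/13
= 83.38

83.38


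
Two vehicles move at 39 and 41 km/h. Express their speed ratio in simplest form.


Ratio = 39:41
GCD = 1
Simplified = 39:41
Time ratio (same distance) = 41:39
Speed ratio = 39:41

39:41


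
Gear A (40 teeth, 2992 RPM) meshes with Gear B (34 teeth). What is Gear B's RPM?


Gear ratio = 40:34 = 20:17
RPM_B = RPM_A × (teeth_A / teeth_B)
= 2992 × (40/34)
= 3520.0 RPM

3520.0 RPM


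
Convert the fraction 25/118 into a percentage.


Percentage = (part / whole) × 100
= (25 / 118) × 100
≈ 21.19%

21.19%


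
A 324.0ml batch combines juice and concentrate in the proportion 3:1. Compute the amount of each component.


Total parts = 3 + 1 = 4
juice: 324.0 × 3/4 = 243.0ml
concentrate: 324.0 × 1/4 = 81.0ml
= 243.0ml and 81.0ml

243.0ml and 81.0ml


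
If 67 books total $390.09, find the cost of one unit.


Unit rate = total / quantity
= 390.09 / 67
= $5.82 per unit

$5.82 per unit


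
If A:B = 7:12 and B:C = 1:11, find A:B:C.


Match B: multiply A:B by 1 → 7:12
Multiply B:C by 12 → 12:132
Combined: 7:12:132
GCD = 1
= 7:12:132

7:12:132


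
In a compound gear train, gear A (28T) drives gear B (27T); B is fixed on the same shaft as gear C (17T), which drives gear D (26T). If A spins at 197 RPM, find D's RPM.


Stage 1: RPM_B = RPM_A × t_A/t_B = 197 × 28/27 = 5516/27 ≈ 204.30
B and C share a shaft → RPM_C = RPM_B
Stage 2: RPM_D = RPM_C × t_C/t_D = RPM_A × (t_A×t_C)/(t_B×t_D)
Overall ratio = (28×17)/(27×26) = 476/702
RPM_D = 197 × 476/702 = 93772/702
≈ 133.58 RPM

133.58 RPM


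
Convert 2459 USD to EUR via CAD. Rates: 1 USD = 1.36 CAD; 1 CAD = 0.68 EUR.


Step 1: 2459 USD × 1.36 = 3344.24 CAD
Step 2: 3344.24 CAD × 0.68 = 2274.08 EUR
Implied rate USD→EUR = 1.36 × 0.68 = 0.9248
= 2274.08 EUR

2274.08 EUR


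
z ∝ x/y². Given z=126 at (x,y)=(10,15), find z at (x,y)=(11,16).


z = k·x/y²
Solve for k using the known point: k = z·y²/x = 126×225/10 = 28350/10 = 2835.0000
Now evaluate at x=11, y=16:
z = k × 11 / 256 = (28350 × 11) / (10 × 256) = 311850/2560
≈ 121.8164

121.8164
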